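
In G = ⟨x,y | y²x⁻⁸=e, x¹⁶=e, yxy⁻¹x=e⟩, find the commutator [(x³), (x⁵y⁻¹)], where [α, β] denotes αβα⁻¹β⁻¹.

[(x³), (x⁵y⁻¹)] = (x³)·(x⁵y⁻¹)·(x³)⁻¹·(x⁵y⁻¹)⁻¹.
  (x³) · (x⁵y⁻¹) = y
  y · (x¹³) = x³y
  (x³y) · (x⁵y) = x⁶

Answer: x⁶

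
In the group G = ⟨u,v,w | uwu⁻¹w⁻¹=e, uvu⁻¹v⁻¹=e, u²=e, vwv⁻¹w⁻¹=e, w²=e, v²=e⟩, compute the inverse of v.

The order of v is 2 (smallest k with vᵏ = e), so v⁻¹ = v¹ = v.
Check: v · v → v · v = e, giving e as required.

Answer: v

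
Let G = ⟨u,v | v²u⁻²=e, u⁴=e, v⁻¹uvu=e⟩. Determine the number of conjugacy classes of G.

The conjugacy classes (representative and size) are:
  [e] (size 1), [u³] (size 2), [u²] (size 1), [v⁻¹] (size 2), [uv⁻¹] (size 2).
Class equation: 1 + 2 + 1 + 2 + 2 = 8 = |G|. So G has 5 conjugacy classes.

Answer: 5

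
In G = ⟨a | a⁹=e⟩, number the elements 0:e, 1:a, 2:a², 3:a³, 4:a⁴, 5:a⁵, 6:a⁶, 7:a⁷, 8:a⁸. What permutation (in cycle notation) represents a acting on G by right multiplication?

(0 1 2 3 4 5 6 7 8)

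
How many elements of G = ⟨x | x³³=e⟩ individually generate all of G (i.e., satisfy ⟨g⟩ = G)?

G is cyclic of order 33. An element generates G iff its order is 33, and a cyclic group of order 33 has exactly φ(33) = 20 such elements.

Answer: 20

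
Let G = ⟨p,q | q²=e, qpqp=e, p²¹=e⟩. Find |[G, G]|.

G' = [G, G] is generated by all commutators. The generator-pair commutators are: [p, q] = p².
The subgroup they normally generate is {e, p, p², p³, p⁴, p⁵, p⁶, p⁷, p⁸, p⁹, p¹⁰, p¹¹, p¹², p¹³, p¹⁴, p¹⁵, p¹⁶, p¹⁷, p¹⁸, p¹⁹, p²⁰}, of order 21.
Check: |G/G'| = 42/21 = 2 is the order of the abelianisation.

Answer: 21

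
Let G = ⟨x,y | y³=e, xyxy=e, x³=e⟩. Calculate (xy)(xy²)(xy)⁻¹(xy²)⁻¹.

[(xy), (xy²)] = (xy)·(xy²)·(xy)⁻¹·(xy²)⁻¹.
  (xy) · (xy²) = y
  y · (xy) = x²
  (x²) · (yx²) = xy²x

Answer: xy²x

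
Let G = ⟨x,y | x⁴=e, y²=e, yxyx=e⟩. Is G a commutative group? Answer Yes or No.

x·y = xy but y·x = x³y, so x·y ≠ y·x and G is not abelian.

Answer: No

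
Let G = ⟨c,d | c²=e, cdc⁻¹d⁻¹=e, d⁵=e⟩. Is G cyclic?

|G| = 10. The element cd has order 10 (its powers give 10 distinct elements), so ⟨cd⟩ = G and G is cyclic.

Answer: Yes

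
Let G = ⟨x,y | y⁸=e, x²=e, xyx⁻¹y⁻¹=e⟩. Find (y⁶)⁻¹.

The order of (y⁶) is 4 (smallest k with (y⁶)ᵏ = e), so (y⁶)⁻¹ = (y⁶)³ = y².
Check: (y⁶) · (y²) → (y⁶) · y² = e, giving e as required.

Answer: y²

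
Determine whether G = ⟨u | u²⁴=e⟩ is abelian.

G has a single generator, so G is cyclic and hence abelian.

Answer: Yes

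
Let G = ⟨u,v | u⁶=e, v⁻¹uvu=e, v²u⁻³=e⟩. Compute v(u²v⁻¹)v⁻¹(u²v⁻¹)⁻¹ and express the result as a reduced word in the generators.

[v, (u²v⁻¹)] = v·(u²v⁻¹)·v⁻¹·(u²v⁻¹)⁻¹.
  v · (u²v⁻¹) = u⁴
  (u⁴) · (v⁻¹) = uv
  (uv) · (u²v) = u²

Answer: u²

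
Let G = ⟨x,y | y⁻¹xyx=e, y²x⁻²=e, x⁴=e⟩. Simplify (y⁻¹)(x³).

Compute (y⁻¹) · (x³) by multiplying left to right and reducing via the relations at each step:
  (y⁻¹) · x³ = xy⁻¹

Answer: xy⁻¹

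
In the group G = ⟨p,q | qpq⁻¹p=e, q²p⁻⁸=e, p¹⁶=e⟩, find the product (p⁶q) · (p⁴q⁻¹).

Compute (p⁶q) · (p⁴q⁻¹) by multiplying left to right and reducing via the relations at each step:
  (p⁶q) · p⁴ = p²q
  (p²q) · q⁻¹ = p²

Answer: p²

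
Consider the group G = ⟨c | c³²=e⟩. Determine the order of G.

G is generated by a single element, so G is cyclic. The relator gives c³² = e and no smaller power is forced to be e, so the 32 powers {c, e, c², c³, c⁴, c⁵, c⁶, c⁷, c⁸, c⁹, c²², c²³, c²¹, c²⁰, c²⁴, c²⁵, c²⁶, c²⁷, c²⁸, c²⁹, c³¹, c³⁰, c¹², c¹³, c¹¹, c¹⁰, c¹⁴, c¹⁵, c¹⁶, c¹⁷, c¹⁸, c¹⁹} are distinct. Hence |G| = 32.

Answer: 32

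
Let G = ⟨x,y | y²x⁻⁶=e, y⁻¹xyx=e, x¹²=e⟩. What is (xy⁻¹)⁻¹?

The order of (xy⁻¹) is 4 (smallest k with (xy⁻¹)ᵏ = e), so (xy⁻¹)⁻¹ = (xy⁻¹)³ = xy.
Check: (xy⁻¹) · (xy) → (xy⁻¹) · x = y⁻¹;   (y⁻¹) · y = e, giving e as required.

Answer: xy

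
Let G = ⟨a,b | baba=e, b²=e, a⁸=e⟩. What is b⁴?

Compute successive powers of b, reducing at each step:
  b²: b · b = e
  b³: e · b = b
  b⁴: b · b = e

Answer: e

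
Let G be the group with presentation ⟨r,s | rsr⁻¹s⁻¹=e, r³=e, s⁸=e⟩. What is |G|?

Enumerate words in the generators, reducing via the relations: the distinct elements are
  {e, r, s, rs, r², s², s³, s⁴, s⁵, s⁶, s⁷, rs², rs³, rs⁴, rs⁵, rs⁶, rs⁷, r²s, r²s², r²s³, r²s⁴, r²s⁵, r²s⁶, r²s⁷}.
No further products give new elements, so |G| = 24.

Answer: 24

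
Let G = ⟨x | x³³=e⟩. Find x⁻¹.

The order of x is 33 (smallest k with xᵏ = e), so x⁻¹ = x³² = x³².
Check: x · (x³²) → x · x³² = e, giving e as required.

Answer: x³²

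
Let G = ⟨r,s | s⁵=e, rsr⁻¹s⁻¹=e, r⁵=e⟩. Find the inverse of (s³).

The order of (s³) is 5 (smallest k with (s³)ᵏ = e), so (s³)⁻¹ = (s³)⁴ = s².
Check: (s³) · (s²) → (s³) · s² = e, giving e as required.

Answer: s²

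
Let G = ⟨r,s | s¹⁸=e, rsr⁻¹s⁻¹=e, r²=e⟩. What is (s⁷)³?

Compute successive powers of (s⁷), reducing at each step:
  (s⁷)²: (s⁷) · s⁷ = s¹⁴
  (s⁷)³: (s¹⁴) · s⁷ = s³

Answer: s³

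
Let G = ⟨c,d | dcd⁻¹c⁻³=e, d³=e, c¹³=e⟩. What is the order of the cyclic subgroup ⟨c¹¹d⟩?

|⟨c¹¹d⟩| equals the order of c¹¹d. Compute successive powers until reaching e:
  (c¹¹d)¹ = c¹¹d, (c¹¹d)² = c⁵d², (c¹¹d)³ = e.
The smallest positive k with (c¹¹d)ᵏ = e is 3, so |⟨c¹¹d⟩| = 3.

Answer: 3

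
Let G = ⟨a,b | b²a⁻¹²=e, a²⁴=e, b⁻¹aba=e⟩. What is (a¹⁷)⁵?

Compute successive powers of (a¹⁷), reducing at each step:
  (a¹⁷)²: (a¹⁷) · a¹⁷ = a¹⁰
  (a¹⁷)³: (a¹⁰) · a¹⁷ = a³
  (a¹⁷)⁴: (a³) · a¹⁷ = a²⁰
  (a¹⁷)⁵: (a²⁰) · a¹⁷ = a¹³

Answer: a¹³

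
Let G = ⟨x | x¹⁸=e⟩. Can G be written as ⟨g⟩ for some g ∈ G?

|G| = 18. The element x has order 18 (its powers give 18 distinct elements), so ⟨x⟩ = G and G is cyclic.

Answer: Yes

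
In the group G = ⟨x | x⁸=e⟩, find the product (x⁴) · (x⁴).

Compute (x⁴) · (x⁴) by multiplying left to right and reducing via the relations at each step:
  (x⁴) · x⁴ = e

Answer: e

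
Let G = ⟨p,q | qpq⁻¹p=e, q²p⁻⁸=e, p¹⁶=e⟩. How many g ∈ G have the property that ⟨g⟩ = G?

⟨g⟩ = G would require ord(g) = |G| = 32, but the maximum element order in G is 16 < 32. So G is not cyclic and no single element generates it: the count is 0.

Answer: 0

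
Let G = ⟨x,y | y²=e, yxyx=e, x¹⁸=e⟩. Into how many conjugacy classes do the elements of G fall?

The conjugacy classes (representative and size) are:
  [e] (size 1), [x] (size 2), [x²] (size 2), [x³] (size 2), [x¹⁴] (size 2), [x⁵] (size 2), [x¹²] (size 2), [x⁷] (size 2), [x¹⁰] (size 2), [x⁹] (size 1), [x¹⁰y] (size 9), [xy] (size 9).
Class equation: 1 + 2 + 2 + 2 + 2 + 2 + 2 + 2 + 2 + 1 + 9 + 9 = 36 = |G|. So G has 12 conjugacy classes.

Answer: 12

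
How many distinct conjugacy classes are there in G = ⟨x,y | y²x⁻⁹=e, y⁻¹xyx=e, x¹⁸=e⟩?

The conjugacy classes (representative and size) are:
  [e] (size 1), [x¹⁷] (size 2), [x¹⁶] (size 2), [x³] (size 2), [x¹⁴] (size 2), [x¹³] (size 2), [x¹²] (size 2), [x¹¹] (size 2), [x¹⁰] (size 2), [x⁹] (size 1), [x⁸y] (size 9), [xy] (size 9).
Class equation: 1 + 2 + 2 + 2 + 2 + 2 + 2 + 2 + 2 + 1 + 9 + 9 = 36 = |G|. So G has 12 conjugacy classes.

Answer: 12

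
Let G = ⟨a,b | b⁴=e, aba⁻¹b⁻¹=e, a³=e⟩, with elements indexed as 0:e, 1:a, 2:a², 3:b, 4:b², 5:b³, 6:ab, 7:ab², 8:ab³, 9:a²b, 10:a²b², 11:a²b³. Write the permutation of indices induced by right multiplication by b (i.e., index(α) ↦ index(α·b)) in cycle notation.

(0 3 4 5)(1 6 7 8)(2 9 10 11)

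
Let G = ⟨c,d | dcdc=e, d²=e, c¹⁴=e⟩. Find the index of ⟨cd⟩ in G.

First find ord(cd) by computing successive powers:
  (cd)¹ = cd, (cd)² = e.
So |⟨cd⟩| = ord(cd) = 2. With |G| = 28, by Lagrange [G : ⟨cd⟩] = 28/2 = 14.

Answer: 14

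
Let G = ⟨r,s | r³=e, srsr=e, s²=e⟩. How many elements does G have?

Enumerate words in the generators, reducing via the relations: the distinct elements are
  {e, r, s, rs, r², r²s}.
No further products give new elements, so |G| = 6.

Answer: 6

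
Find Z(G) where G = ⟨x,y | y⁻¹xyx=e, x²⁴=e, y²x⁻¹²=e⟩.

An element z ∈ Z(G) iff z commutes with every generator.
For example x¹² is central: (x¹²)·x = x¹³ = x·(x¹²); (x¹²)·y = y⁻¹ = y·(x¹²).
Whereas x ∉ Z(G) since x·y = xy ≠ x¹¹y⁻¹ = y·x.
Checking each of the 48 elements this way gives Z(G) = {e, x¹²}, of order 2.

Answer: {e, x¹²}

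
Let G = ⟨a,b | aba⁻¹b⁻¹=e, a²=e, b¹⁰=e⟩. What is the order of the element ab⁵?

Compute successive powers until reaching e:
  (ab⁵)¹ = ab⁵, (ab⁵)² = e.
The smallest positive k with (ab⁵)ᵏ = e is 2.

Answer: 2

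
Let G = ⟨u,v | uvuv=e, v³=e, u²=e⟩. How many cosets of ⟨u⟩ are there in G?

First find ord(u) by computing successive powers:
  u¹ = u, u² = e.
So |⟨u⟩| = ord(u) = 2. With |G| = 6, by Lagrange [G : ⟨u⟩] = 6/2 = 3.

Answer: 3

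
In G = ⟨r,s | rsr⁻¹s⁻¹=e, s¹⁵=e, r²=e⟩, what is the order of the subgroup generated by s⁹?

|⟨s⁹⟩| equals the order of s⁹. Compute successive powers until reaching e:
  (s⁹)¹ = s⁹, (s⁹)² = s³, (s⁹)³ = s¹², (s⁹)⁴ = s⁶, (s⁹)⁵ = e.
The smallest positive k with (s⁹)ᵏ = e is 5, so |⟨s⁹⟩| = 5.

Answer: 5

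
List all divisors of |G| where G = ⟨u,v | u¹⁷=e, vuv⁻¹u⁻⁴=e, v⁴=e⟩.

|G| = 68 = 2² · 17. By Lagrange's theorem the order of any subgroup divides 68; the divisors of 68 are 1, 2, 4, 17, 34, 68.

Answer: 1, 2, 4, 17, 34, 68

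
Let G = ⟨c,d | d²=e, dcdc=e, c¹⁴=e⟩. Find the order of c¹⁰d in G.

Compute successive powers until reaching e:
  (c¹⁰d)¹ = c¹⁰d, (c¹⁰d)² = e.
The smallest positive k with (c¹⁰d)ᵏ = e is 2.

Answer: 2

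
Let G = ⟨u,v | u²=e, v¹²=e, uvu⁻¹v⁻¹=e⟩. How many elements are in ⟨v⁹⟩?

|⟨v⁹⟩| equals the order of v⁹. Compute successive powers until reaching e:
  (v⁹)¹ = v⁹, (v⁹)² = v⁶, (v⁹)³ = v³, (v⁹)⁴ = e.
The smallest positive k with (v⁹)ᵏ = e is 4, so |⟨v⁹⟩| = 4.

Answer: 4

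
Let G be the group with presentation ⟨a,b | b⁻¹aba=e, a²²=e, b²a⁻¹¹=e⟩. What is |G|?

Enumerate words in the generators, reducing via the relations: the distinct elements are
  {a, b, e, ab, a², a³, a⁴, a⁵, a⁶, a⁷, a⁸, a⁹, a²b, a²¹, a²⁰, a³b, a¹², a¹³, a¹¹, a¹⁰, a¹⁴, a¹⁵, a¹⁶, a¹⁷, a¹⁸, a¹⁹, a⁴b, a⁵b, a⁶b, a⁷b, a⁸b, a⁹b, b⁻¹, ab⁻¹, a¹⁰b, a²b⁻¹, a³b⁻¹, a⁴b⁻¹, a⁵b⁻¹, a⁶b⁻¹, a⁷b⁻¹, a⁸b⁻¹, a⁹b⁻¹, a¹⁰b⁻¹}.
No further products give new elements, so |G| = 44.

Answer: 44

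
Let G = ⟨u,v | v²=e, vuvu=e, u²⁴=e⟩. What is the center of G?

An element z ∈ Z(G) iff z commutes with every generator.
For example u¹² is central: (u¹²)·u = u¹³ = u·(u¹²); (u¹²)·v = u¹²v = v·(u¹²).
Whereas u ∉ Z(G) since u·v = uv ≠ u²³v = v·u.
Checking each of the 48 elements this way gives Z(G) = {e, u¹²}, of order 2.

Answer: {e, u¹²}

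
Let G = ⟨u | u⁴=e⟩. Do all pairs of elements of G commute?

G has a single generator, so G is cyclic and hence abelian.

Answer: Yes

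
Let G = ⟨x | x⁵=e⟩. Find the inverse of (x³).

The order of (x³) is 5 (smallest k with (x³)ᵏ = e), so (x³)⁻¹ = (x³)⁴ = x².
Check: (x³) · (x²) → (x³) · x² = e, giving e as required.

Answer: x²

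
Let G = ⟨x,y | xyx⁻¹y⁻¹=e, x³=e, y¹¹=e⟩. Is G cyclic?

|G| = 33. The element xy has order 33 (its powers give 33 distinct elements), so ⟨xy⟩ = G and G is cyclic.

Answer: Yes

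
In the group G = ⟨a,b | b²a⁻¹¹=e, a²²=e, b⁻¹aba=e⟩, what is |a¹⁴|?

Compute successive powers until reaching e:
  (a¹⁴)¹ = a¹⁴, (a¹⁴)² = a⁶, (a¹⁴)³ = a²⁰, (a¹⁴)⁴ = a¹², (a¹⁴)⁵ = a⁴, (a¹⁴)⁶ = a¹⁸, (a¹⁴)⁷ = a¹⁰, (a¹⁴)⁸ = a², (a¹⁴)⁹ = a¹⁶, (a¹⁴)¹⁰ = a⁸, (a¹⁴)¹¹ = e.
The smallest positive k with (a¹⁴)ᵏ = e is 11.

Answer: 11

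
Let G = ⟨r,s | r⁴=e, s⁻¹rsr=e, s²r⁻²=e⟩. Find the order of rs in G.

Compute successive powers until reaching e:
  (rs)¹ = rs, (rs)² = r², (rs)³ = rs⁻¹, (rs)⁴ = e.
The smallest positive k with (rs)ᵏ = e is 4.

Answer: 4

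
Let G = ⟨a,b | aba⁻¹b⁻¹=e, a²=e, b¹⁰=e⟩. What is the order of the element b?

Compute successive powers until reaching e:
  b¹ = b, b² = b², b³ = b³, b⁴ = b⁴, b⁵ = b⁵, b⁶ = b⁶, b⁷ = b⁷, b⁸ = b⁸, b⁹ = b⁹, b¹⁰ = e.
The smallest positive k with bᵏ = e is 10.

Answer: 10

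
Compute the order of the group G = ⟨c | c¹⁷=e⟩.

G is generated by a single element, so G is cyclic. The relator gives c¹⁷ = e and no smaller power is forced to be e, so the 17 powers {c, e, c², c³, c⁴, c⁵, c⁶, c⁷, c⁸, c⁹, c¹², c¹³, c¹¹, c¹⁰, c¹⁴, c¹⁵, c¹⁶} are distinct. Hence |G| = 17.

Answer: 17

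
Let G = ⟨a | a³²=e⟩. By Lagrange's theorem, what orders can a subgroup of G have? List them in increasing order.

|G| = 32 = 2⁵. By Lagrange's theorem the order of any subgroup divides 32; the divisors of 32 are 1, 2, 4, 8, 16, 32.

Answer: 1, 2, 4, 8, 16, 32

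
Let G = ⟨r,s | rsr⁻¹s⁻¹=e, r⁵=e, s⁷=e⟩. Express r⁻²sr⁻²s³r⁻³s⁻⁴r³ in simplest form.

Multiply left to right, reducing at each step:
  (r³) · s = r³s
  (r³s) · r⁻² = rs
  (rs) · s³ = rs⁴
  (rs⁴) · r⁻³ = r³s⁴
  (r³s⁴) · s⁻⁴ = r³
  (r³) · r³ = r

Answer: r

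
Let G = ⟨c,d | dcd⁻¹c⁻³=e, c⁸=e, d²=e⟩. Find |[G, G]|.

G' = [G, G] is generated by all commutators. The generator-pair commutators are: [c, d] = c⁶.
The subgroup they normally generate is {e, c², c⁴, c⁶}, of order 4.
Check: |G/G'| = 16/4 = 4 is the order of the abelianisation.

Answer: 4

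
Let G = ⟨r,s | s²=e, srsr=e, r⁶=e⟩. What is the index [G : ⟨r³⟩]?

First find ord(r³) by computing successive powers:
  (r³)¹ = r³, (r³)² = e.
So |⟨r³⟩| = ord(r³) = 2. With |G| = 12, by Lagrange [G : ⟨r³⟩] = 12/2 = 6.

Answer: 6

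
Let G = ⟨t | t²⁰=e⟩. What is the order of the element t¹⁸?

Compute successive powers until reaching e:
  (t¹⁸)¹ = t¹⁸, (t¹⁸)² = t¹⁶, (t¹⁸)³ = t¹⁴, (t¹⁸)⁴ = t¹², (t¹⁸)⁵ = t¹⁰, (t¹⁸)⁶ = t⁸, (t¹⁸)⁷ = t⁶, (t¹⁸)⁸ = t⁴, (t¹⁸)⁹ = t², (t¹⁸)¹⁰ = e.
The smallest positive k with (t¹⁸)ᵏ = e is 10.

Answer: 10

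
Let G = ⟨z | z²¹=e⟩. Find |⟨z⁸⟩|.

|⟨z⁸⟩| equals the order of z⁸. Compute successive powers until reaching e:
  (z⁸)¹ = z⁸, (z⁸)² = z¹⁶, (z⁸)³ = z³, (z⁸)⁴ = z¹¹, (z⁸)⁵ = z¹⁹, (z⁸)⁶ = z⁶, (z⁸)⁷ = z¹⁴, (z⁸)⁸ = z, (z⁸)⁹ = z⁹, (z⁸)¹⁰ = z¹⁷, (z⁸)¹¹ = z⁴, (z⁸)¹² = z¹², (z⁸)¹³ = z²⁰, (z⁸)¹⁴ = z⁷, (z⁸)¹⁵ = z¹⁵, (z⁸)¹⁶ = z², (z⁸)¹⁷ = z¹⁰, (z⁸)¹⁸ = z¹⁸, (z⁸)¹⁹ = z⁵, (z⁸)²⁰ = z¹³, (z⁸)²¹ = e.
The smallest positive k with (z⁸)ᵏ = e is 21, so |⟨z⁸⟩| = 21.

Answer: 21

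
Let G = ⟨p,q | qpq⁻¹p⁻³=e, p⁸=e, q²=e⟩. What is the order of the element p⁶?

Compute successive powers until reaching e:
  (p⁶)¹ = p⁶, (p⁶)² = p⁴, (p⁶)³ = p², (p⁶)⁴ = e.
The smallest positive k with (p⁶)ᵏ = e is 4.

Answer: 4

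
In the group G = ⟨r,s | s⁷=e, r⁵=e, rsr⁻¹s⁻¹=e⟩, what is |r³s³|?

Compute successive powers until reaching e:
  (r³s³)¹ = r³s³, (r³s³)² = rs⁶, (r³s³)³ = r⁴s², (r³s³)⁴ = r²s⁵, (r³s³)⁵ = s, (r³s³)⁶ = r³s⁴, (r³s³)⁷ = r, (r³s³)⁸ = r⁴s³, (r³s³)⁹ = r²s⁶, (r³s³)¹⁰ = s², (r³s³)¹¹ = r³s⁵, (r³s³)¹² = rs, (r³s³)¹³ = r⁴s⁴, (r³s³)¹⁴ = r², (r³s³)¹⁵ = s³, (r³s³)¹⁶ = r³s⁶, (r³s³)¹⁷ = rs², (r³s³)¹⁸ = r⁴s⁵, (r³s³)¹⁹ = r²s, (r³s³)²⁰ = s⁴, (r³s³)²¹ = r³, (r³s³)²² = rs³, (r³s³)²³ = r⁴s⁶, (r³s³)²⁴ = r²s², (r³s³)²⁵ = s⁵, (r³s³)²⁶ = r³s, (r³s³)²⁷ = rs⁴, (r³s³)²⁸ = r⁴, (r³s³)²⁹ = r²s³, (r³s³)³⁰ = s⁶, (r³s³)³¹ = r³s², (r³s³)³² = rs⁵, (r³s³)³³ = r⁴s, (r³s³)³⁴ = r²s⁴, (r³s³)³⁵ = e.
The smallest positive k with (r³s³)ᵏ = e is 35.

Answer: 35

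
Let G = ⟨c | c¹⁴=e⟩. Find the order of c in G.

Compute successive powers until reaching e:
  c¹ = c, c² = c², c³ = c³, c⁴ = c⁴, c⁵ = c⁵, c⁶ = c⁶, c⁷ = c⁷, c⁸ = c⁸, c⁹ = c⁹, c¹⁰ = c¹⁰, c¹¹ = c¹¹, c¹² = c¹², c¹³ = c¹³, c¹⁴ = e.
The smallest positive k with cᵏ = e is 14.

Answer: 14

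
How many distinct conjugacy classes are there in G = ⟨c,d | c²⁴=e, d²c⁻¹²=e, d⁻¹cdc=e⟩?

The conjugacy classes (representative and size) are:
  [e] (size 1), [c] (size 2), [c²] (size 2), [c³] (size 2), [c⁴] (size 2), [c⁵] (size 2), [c¹⁸] (size 2), [c⁷] (size 2), [c¹⁶] (size 2), [c¹⁵] (size 2), [c¹⁴] (size 2), [c¹³] (size 2), [c¹²] (size 1), [c⁶d] (size 12), [c⁵d⁻¹] (size 12).
Class equation: 1 + 2 + 2 + 2 + 2 + 2 + 2 + 2 + 2 + 2 + 2 + 2 + 1 + 12 + 12 = 48 = |G|. So G has 15 conjugacy classes.

Answer: 15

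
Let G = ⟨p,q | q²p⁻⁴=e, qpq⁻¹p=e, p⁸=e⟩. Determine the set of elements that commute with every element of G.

An element z ∈ Z(G) iff z commutes with every generator.
For example p⁴ is central: (p⁴)·p = p⁵ = p·(p⁴); (p⁴)·q = q⁻¹ = q·(p⁴).
Whereas p ∉ Z(G) since p·q = pq ≠ p³q⁻¹ = q·p.
Checking each of the 16 elements this way gives Z(G) = {e, p⁴}, of order 2.

Answer: {e, p⁴}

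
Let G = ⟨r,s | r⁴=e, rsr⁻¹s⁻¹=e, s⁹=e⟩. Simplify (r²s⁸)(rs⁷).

Compute (r²s⁸) · (rs⁷) by multiplying left to right and reducing via the relations at each step:
  (r²s⁸) · r = r³s⁸
  (r³s⁸) · s⁷ = r³s⁶

Answer: r³s⁶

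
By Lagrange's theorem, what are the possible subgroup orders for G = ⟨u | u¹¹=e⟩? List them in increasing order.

|G| = 11 = 11. By Lagrange's theorem the order of any subgroup divides 11; the divisors of 11 are 1, 11.

Answer: 1, 11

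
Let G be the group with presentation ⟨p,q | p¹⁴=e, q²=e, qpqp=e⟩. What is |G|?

Enumerate words in the generators, reducing via the relations: the distinct elements are
  {e, p, q, pq, p², p³, p⁴, p⁵, p⁶, p⁷, p⁸, p⁹, p²q, p³q, p¹², p¹³, p¹¹, p¹⁰, p⁴q, p⁵q, p⁶q, p⁷q, p⁸q, p⁹q, p¹²q, p¹³q, p¹¹q, p¹⁰q}.
No further products give new elements, so |G| = 28.

Answer: 28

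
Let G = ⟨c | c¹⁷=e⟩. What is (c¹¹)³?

Compute successive powers of (c¹¹), reducing at each step:
  (c¹¹)²: (c¹¹) · c¹¹ = c⁵
  (c¹¹)³: (c⁵) · c¹¹ = c¹⁶

Answer: c¹⁶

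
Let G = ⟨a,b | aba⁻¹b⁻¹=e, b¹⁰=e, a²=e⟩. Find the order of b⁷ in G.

Compute successive powers until reaching e:
  (b⁷)¹ = b⁷, (b⁷)² = b⁴, (b⁷)³ = b, (b⁷)⁴ = b⁸, (b⁷)⁵ = b⁵, (b⁷)⁶ = b², (b⁷)⁷ = b⁹, (b⁷)⁸ = b⁶, (b⁷)⁹ = b³, (b⁷)¹⁰ = e.
The smallest positive k with (b⁷)ᵏ = e is 10.

Answer: 10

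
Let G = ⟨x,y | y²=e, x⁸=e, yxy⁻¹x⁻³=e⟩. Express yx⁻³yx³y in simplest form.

Multiply left to right, reducing at each step:
  y · x⁻³ = x⁷y
  (x⁷y) · y = x⁷
  (x⁷) · x³ = x²
  (x²) · y = x²y

Answer: x²y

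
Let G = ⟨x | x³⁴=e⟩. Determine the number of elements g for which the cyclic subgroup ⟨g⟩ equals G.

G is cyclic of order 34. An element generates G iff its order is 34, and a cyclic group of order 34 has exactly φ(34) = 16 such elements.

Answer: 16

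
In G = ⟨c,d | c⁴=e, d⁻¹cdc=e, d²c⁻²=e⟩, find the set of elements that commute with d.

⟨d⟩ ⊆ C_G(d) since powers of d commute with d; so |C_G(d)| ≥ |⟨d⟩| = 4.
By orbit–stabilizer, |C_G(d)| = |G| / |conj. class of d| = 8 / 2 = 4.
The 4 elements commuting with d are {e, c², d, d⁻¹}.

Answer: {e, c², d, d⁻¹}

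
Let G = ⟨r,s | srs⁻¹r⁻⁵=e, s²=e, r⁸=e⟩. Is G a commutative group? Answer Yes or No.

r·s = rs but s·r = r⁵s, so r·s ≠ s·r and G is not abelian.

Answer: No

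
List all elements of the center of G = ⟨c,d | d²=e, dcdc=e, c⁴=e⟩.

An element z ∈ Z(G) iff z commutes with every generator.
For example c² is central: (c²)·c = c³ = c·(c²); (c²)·d = c²d = d·(c²).
Whereas c ∉ Z(G) since c·d = cd ≠ c³d = d·c.
Checking each of the 8 elements this way gives Z(G) = {e, c²}, of order 2.

Answer: {e, c²}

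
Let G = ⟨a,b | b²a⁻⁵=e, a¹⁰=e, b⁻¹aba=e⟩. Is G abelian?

a·b = ab but b·a = a⁴b⁻¹, so a·b ≠ b·a and G is not abelian.

Answer: No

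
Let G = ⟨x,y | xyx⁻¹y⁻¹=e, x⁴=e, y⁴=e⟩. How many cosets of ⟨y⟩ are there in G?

First find ord(y) by computing successive powers:
  y¹ = y, y² = y², y³ = y³, y⁴ = e.
So |⟨y⟩| = ord(y) = 4. With |G| = 16, by Lagrange [G : ⟨y⟩] = 16/4 = 4.

Answer: 4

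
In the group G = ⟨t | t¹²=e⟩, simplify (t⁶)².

Compute successive powers of (t⁶), reducing at each step:
  (t⁶)²: (t⁶) · t⁶ = e

Answer: e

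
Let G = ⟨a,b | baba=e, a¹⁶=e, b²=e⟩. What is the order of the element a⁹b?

Compute successive powers until reaching e:
  (a⁹b)¹ = a⁹b, (a⁹b)² = e.
The smallest positive k with (a⁹b)ᵏ = e is 2.

Answer: 2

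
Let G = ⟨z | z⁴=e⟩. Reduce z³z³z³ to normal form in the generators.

Multiply left to right, reducing at each step:
  (z³) · z³ = z²
  (z²) · z³ = z

Answer: z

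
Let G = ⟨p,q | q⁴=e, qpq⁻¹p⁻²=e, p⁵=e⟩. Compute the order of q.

Compute successive powers until reaching e:
  q¹ = q, q² = q², q³ = q³, q⁴ = e.
The smallest positive k with qᵏ = e is 4.

Answer: 4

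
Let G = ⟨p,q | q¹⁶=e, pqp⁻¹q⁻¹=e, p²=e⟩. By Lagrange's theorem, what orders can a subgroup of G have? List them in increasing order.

|G| = 32 = 2⁵. By Lagrange's theorem the order of any subgroup divides 32; the divisors of 32 are 1, 2, 4, 8, 16, 32.

Answer: 1, 2, 4, 8, 16, 32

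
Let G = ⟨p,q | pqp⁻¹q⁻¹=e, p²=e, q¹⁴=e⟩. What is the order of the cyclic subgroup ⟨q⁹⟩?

|⟨q⁹⟩| equals the order of q⁹. Compute successive powers until reaching e:
  (q⁹)¹ = q⁹, (q⁹)² = q⁴, (q⁹)³ = q¹³, (q⁹)⁴ = q⁸, (q⁹)⁵ = q³, (q⁹)⁶ = q¹², (q⁹)⁷ = q⁷, (q⁹)⁸ = q², (q⁹)⁹ = q¹¹, (q⁹)¹⁰ = q⁶, (q⁹)¹¹ = q, (q⁹)¹² = q¹⁰, (q⁹)¹³ = q⁵, (q⁹)¹⁴ = e.
The smallest positive k with (q⁹)ᵏ = e is 14, so |⟨q⁹⟩| = 14.

Answer: 14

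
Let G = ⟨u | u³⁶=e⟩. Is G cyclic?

|G| = 36. The element u has order 36 (its powers give 36 distinct elements), so ⟨u⟩ = G and G is cyclic.

Answer: Yes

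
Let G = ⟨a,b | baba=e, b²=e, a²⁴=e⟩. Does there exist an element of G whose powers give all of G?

Every cyclic group is abelian. But a·b = ab while b·a = a²³b, so a·b ≠ b·a and G is not abelian. Hence G is not cyclic.

Answer: No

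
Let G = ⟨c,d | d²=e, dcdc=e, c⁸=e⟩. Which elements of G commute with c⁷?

⟨c⁷⟩ ⊆ C_G(c⁷) since powers of c⁷ commute with c⁷; so |C_G(c⁷)| ≥ |⟨c⁷⟩| = 8.
By orbit–stabilizer, |C_G(c⁷)| = |G| / |conj. class of c⁷| = 16 / 2 = 8.
The 8 elements commuting with c⁷ are {e, c, c², c³, c⁴, c⁵, c⁶, c⁷}.

Answer: {e, c, c², c³, c⁴, c⁵, c⁶, c⁷}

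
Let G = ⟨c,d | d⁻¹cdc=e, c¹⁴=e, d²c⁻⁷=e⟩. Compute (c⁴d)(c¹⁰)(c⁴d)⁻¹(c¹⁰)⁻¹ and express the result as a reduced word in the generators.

[(c⁴d), (c¹⁰)] = (c⁴d)·(c¹⁰)·(c⁴d)⁻¹·(c¹⁰)⁻¹.
  (c⁴d) · (c¹⁰) = cd⁻¹
  (cd⁻¹) · (c⁴d⁻¹) = c⁴
  (c⁴) · (c⁴) = c⁸

Answer: c⁸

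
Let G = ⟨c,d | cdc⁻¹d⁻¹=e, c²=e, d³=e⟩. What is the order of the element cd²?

Compute successive powers until reaching e:
  (cd²)¹ = cd², (cd²)² = d, (cd²)³ = c, (cd²)⁴ = d², (cd²)⁵ = cd, (cd²)⁶ = e.
The smallest positive k with (cd²)ᵏ = e is 6.

Answer: 6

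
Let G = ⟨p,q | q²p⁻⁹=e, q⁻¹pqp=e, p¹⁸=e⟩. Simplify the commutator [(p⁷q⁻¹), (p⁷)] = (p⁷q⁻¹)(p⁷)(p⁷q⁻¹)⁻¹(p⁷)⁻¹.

[(p⁷q⁻¹), (p⁷)] = (p⁷q⁻¹)·(p⁷)·(p⁷q⁻¹)⁻¹·(p⁷)⁻¹.
  (p⁷q⁻¹) · (p⁷) = q⁻¹
  (q⁻¹) · (p⁷q) = p¹¹
  (p¹¹) · (p¹¹) = p⁴

Answer: p⁴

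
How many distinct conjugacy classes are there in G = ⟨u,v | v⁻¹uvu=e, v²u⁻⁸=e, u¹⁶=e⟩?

The conjugacy classes (representative and size) are:
  [e] (size 1), [u] (size 2), [u¹⁴] (size 2), [u³] (size 2), [u¹²] (size 2), [u⁵] (size 2), [u¹⁰] (size 2), [u⁷] (size 2), [u⁸] (size 1), [u⁶v] (size 8), [u³v⁻¹] (size 8).
Class equation: 1 + 2 + 2 + 2 + 2 + 2 + 2 + 2 + 1 + 8 + 8 = 32 = |G|. So G has 11 conjugacy classes.

Answer: 11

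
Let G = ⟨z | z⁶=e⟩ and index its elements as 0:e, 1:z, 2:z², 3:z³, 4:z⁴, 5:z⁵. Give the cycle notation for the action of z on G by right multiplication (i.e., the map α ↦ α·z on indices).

(0 1 2 3 4 5)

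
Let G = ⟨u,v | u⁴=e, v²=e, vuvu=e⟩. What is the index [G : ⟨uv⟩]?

First find ord(uv) by computing successive powers:
  (uv)¹ = uv, (uv)² = e.
So |⟨uv⟩| = ord(uv) = 2. With |G| = 8, by Lagrange [G : ⟨uv⟩] = 8/2 = 4.

Answer: 4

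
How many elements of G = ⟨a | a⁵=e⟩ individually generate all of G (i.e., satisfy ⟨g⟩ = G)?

G is cyclic of order 5. An element generates G iff its order is 5, and a cyclic group of order 5 has exactly φ(5) = 4 such elements.

Answer: 4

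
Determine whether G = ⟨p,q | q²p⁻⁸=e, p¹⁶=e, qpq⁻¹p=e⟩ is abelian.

p·q = pq but q·p = p⁷q⁻¹, so p·q ≠ q·p and G is not abelian.

Answer: No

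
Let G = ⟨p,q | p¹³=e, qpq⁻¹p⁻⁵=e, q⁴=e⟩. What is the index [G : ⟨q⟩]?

First find ord(q) by computing successive powers:
  q¹ = q, q² = q², q³ = q³, q⁴ = e.
So |⟨q⟩| = ord(q) = 4. With |G| = 52, by Lagrange [G : ⟨q⟩] = 52/4 = 13.

Answer: 13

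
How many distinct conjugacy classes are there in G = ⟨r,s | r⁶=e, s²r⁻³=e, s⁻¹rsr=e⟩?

The conjugacy classes (representative and size) are:
  [e] (size 1), [r] (size 2), [r²] (size 2), [r³] (size 1), [rs⁻¹] (size 3), [r²s⁻¹] (size 3).
Class equation: 1 + 2 + 2 + 1 + 3 + 3 = 12 = |G|. So G has 6 conjugacy classes.

Answer: 6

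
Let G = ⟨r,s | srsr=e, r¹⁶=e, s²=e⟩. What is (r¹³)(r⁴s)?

Compute (r¹³) · (r⁴s) by multiplying left to right and reducing via the relations at each step:
  (r¹³) · r⁴ = r
  r · s = rs

Answer: rs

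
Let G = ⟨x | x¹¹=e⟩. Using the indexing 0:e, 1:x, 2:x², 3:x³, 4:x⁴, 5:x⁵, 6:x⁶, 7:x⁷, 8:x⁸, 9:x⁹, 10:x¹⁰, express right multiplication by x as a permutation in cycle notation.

(0 1 2 3 4 5 6 7 8 9 10)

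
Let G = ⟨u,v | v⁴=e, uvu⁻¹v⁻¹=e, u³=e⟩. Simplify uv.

Compute u · v by multiplying left to right and reducing via the relations at each step:
  u · v = uv

Answer: uv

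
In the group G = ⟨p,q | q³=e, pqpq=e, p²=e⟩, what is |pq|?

Compute successive powers until reaching e:
  (pq)¹ = pq, (pq)² = e.
The smallest positive k with (pq)ᵏ = e is 2.

Answer: 2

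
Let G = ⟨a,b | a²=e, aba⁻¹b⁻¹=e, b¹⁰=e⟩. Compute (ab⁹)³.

Compute successive powers of (ab⁹), reducing at each step:
  (ab⁹)²: (ab⁹) · a = b⁹;   (b⁹) · b⁹ = b⁸
  (ab⁹)³: (b⁸) · a = ab⁸;   (ab⁸) · b⁹ = ab⁷

Answer: ab⁷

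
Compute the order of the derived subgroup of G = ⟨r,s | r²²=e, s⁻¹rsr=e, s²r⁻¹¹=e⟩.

G' = [G, G] is generated by all commutators. The generator-pair commutators are: [r, s] = r².
The subgroup they normally generate is {e, r², r⁴, r⁶, r⁸, r¹⁰, r¹², r¹⁴, r¹⁶, r¹⁸, r²⁰}, of order 11.
Check: |G/G'| = 44/11 = 4 is the order of the abelianisation.

Answer: 11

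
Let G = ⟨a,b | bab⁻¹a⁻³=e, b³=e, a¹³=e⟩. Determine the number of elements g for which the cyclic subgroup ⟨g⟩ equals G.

⟨g⟩ = G would require ord(g) = |G| = 39, but the maximum element order in G is 13 < 39. So G is not cyclic and no single element generates it: the count is 0.

Answer: 0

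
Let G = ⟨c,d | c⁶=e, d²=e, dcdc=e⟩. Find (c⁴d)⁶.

Compute successive powers of (c⁴d), reducing at each step:
  (c⁴d)²: (c⁴d) · c⁴ = d;   d · d = e
  (c⁴d)³: e · c⁴ = c⁴;   (c⁴) · d = c⁴d
  (c⁴d)⁴: (c⁴d) · c⁴ = d;   d · d = e
  (c⁴d)⁵: e · c⁴ = c⁴;   (c⁴) · d = c⁴d
  (c⁴d)⁶: (c⁴d) · c⁴ = d;   d · d = e

Answer: e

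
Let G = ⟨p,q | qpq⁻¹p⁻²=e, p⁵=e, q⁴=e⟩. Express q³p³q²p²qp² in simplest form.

Multiply left to right, reducing at each step:
  (q³) · p³ = p⁴q³
  (p⁴q³) · q² = p⁴q
  (p⁴q) · p² = p³q
  (p³q) · q = p³q²
  (p³q²) · p² = pq²

Answer: pq²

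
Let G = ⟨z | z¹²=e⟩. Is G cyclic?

|G| = 12. The element z has order 12 (its powers give 12 distinct elements), so ⟨z⟩ = G and G is cyclic.

Answer: Yes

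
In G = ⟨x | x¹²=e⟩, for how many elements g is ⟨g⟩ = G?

G is cyclic of order 12. An element generates G iff its order is 12, and a cyclic group of order 12 has exactly φ(12) = 4 such elements.

Answer: 4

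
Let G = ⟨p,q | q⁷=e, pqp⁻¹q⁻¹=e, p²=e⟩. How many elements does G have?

Enumerate words in the generators, reducing via the relations: the distinct elements are
  {e, p, q, pq, q², q³, q⁴, q⁵, q⁶, pq², pq³, pq⁴, pq⁵, pq⁶}.
No further products give new elements, so |G| = 14.

Answer: 14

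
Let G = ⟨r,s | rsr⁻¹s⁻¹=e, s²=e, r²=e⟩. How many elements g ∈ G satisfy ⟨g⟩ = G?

⟨g⟩ = G would require ord(g) = |G| = 4, but the maximum element order in G is 2 < 4. So G is not cyclic and no single element generates it: the count is 0.

Answer: 0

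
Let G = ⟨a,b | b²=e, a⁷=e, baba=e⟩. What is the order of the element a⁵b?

Compute successive powers until reaching e:
  (a⁵b)¹ = a⁵b, (a⁵b)² = e.
The smallest positive k with (a⁵b)ᵏ = e is 2.

Answer: 2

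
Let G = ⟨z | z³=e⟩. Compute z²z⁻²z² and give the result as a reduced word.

Multiply left to right, reducing at each step:
  (z²) · z⁻² = e
  e · z² = z²

Answer: z²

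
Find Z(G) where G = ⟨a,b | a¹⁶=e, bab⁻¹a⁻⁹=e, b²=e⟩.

An element z ∈ Z(G) iff z commutes with every generator.
For example a² is central: (a²)·a = a³ = a·(a²); (a²)·b = a²b = b·(a²).
Whereas a ∉ Z(G) since a·b = ab ≠ a⁹b = b·a.
Checking each of the 32 elements this way gives Z(G) = {e, a², a⁴, a⁶, a⁸, a¹⁰, a¹², a¹⁴}, of order 8.

Answer: {e, a², a⁴, a⁶, a⁸, a¹⁰, a¹², a¹⁴}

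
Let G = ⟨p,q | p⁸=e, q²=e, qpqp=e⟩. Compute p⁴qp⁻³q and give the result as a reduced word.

Multiply left to right, reducing at each step:
  (p⁴) · q = p⁴q
  (p⁴q) · p⁻³ = p⁷q
  (p⁷q) · q = p⁷

Answer: p⁷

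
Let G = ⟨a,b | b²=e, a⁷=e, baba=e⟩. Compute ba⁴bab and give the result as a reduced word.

Multiply left to right, reducing at each step:
  b · a⁴ = a³b
  (a³b) · b = a³
  (a³) · a = a⁴
  (a⁴) · b = a⁴b

Answer: a⁴b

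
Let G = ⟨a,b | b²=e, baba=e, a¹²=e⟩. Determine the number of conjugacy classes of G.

The conjugacy classes (representative and size) are:
  [e] (size 1), [a¹¹] (size 2), [a²] (size 2), [a⁹] (size 2), [a⁴] (size 2), [a⁵] (size 2), [a⁶] (size 1), [b] (size 6), [ab] (size 6).
Class equation: 1 + 2 + 2 + 2 + 2 + 2 + 1 + 6 + 6 = 24 = |G|. So G has 9 conjugacy classes.

Answer: 9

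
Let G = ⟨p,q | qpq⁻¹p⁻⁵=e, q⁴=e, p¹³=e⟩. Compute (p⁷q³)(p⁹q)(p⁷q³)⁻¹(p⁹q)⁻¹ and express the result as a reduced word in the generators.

[(p⁷q³), (p⁹q)] = (p⁷q³)·(p⁹q)·(p⁷q³)⁻¹·(p⁹q)⁻¹.
  (p⁷q³) · (p⁹q) = p
  p · (p⁴q) = p⁵q
  (p⁵q) · (p⁶q³) = p⁹

Answer: p⁹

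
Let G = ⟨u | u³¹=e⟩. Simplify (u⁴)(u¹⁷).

Compute (u⁴) · (u¹⁷) by multiplying left to right and reducing via the relations at each step:
  (u⁴) · u¹⁷ = u²¹

Answer: u²¹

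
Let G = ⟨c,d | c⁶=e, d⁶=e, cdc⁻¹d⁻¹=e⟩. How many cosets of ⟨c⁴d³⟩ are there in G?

First find ord(c⁴d³) by computing successive powers:
  (c⁴d³)¹ = c⁴d³, (c⁴d³)² = c², (c⁴d³)³ = d³, (c⁴d³)⁴ = c⁴, (c⁴d³)⁵ = c²d³, (c⁴d³)⁶ = e.
So |⟨c⁴d³⟩| = ord(c⁴d³) = 6. With |G| = 36, by Lagrange [G : ⟨c⁴d³⟩] = 36/6 = 6.

Answer: 6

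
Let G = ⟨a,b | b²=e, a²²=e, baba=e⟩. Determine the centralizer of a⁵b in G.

⟨a⁵b⟩ ⊆ C_G(a⁵b) since powers of a⁵b commute with a⁵b; so |C_G(a⁵b)| ≥ |⟨a⁵b⟩| = 2.
By orbit–stabilizer, |C_G(a⁵b)| = |G| / |conj. class of a⁵b| = 44 / 11 = 4.
The 4 elements commuting with a⁵b are {e, a¹¹, a⁵b, a¹⁶b}.

Answer: {e, a¹¹, a⁵b, a¹⁶b}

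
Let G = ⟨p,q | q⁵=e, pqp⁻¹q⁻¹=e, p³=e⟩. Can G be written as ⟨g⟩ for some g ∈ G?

|G| = 15. The element pq has order 15 (its powers give 15 distinct elements), so ⟨pq⟩ = G and G is cyclic.

Answer: Yes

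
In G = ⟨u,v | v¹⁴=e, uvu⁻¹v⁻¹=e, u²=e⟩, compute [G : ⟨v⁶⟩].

First find ord(v⁶) by computing successive powers:
  (v⁶)¹ = v⁶, (v⁶)² = v¹², (v⁶)³ = v⁴, (v⁶)⁴ = v¹⁰, (v⁶)⁵ = v², (v⁶)⁶ = v⁸, (v⁶)⁷ = e.
So |⟨v⁶⟩| = ord(v⁶) = 7. With |G| = 28, by Lagrange [G : ⟨v⁶⟩] = 28/7 = 4.

Answer: 4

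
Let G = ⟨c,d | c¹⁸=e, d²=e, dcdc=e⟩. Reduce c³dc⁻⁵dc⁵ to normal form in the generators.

Multiply left to right, reducing at each step:
  (c³) · d = c³d
  (c³d) · c⁻⁵ = c⁸d
  (c⁸d) · d = c⁸
  (c⁸) · c⁵ = c¹³

Answer: c¹³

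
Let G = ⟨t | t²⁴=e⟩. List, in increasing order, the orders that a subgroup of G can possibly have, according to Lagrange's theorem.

|G| = 24 = 2³ · 3. By Lagrange's theorem the order of any subgroup divides 24; the divisors of 24 are 1, 2, 3, 4, 6, 8, 12, 24.

Answer: 1, 2, 3, 4, 6, 8, 12, 24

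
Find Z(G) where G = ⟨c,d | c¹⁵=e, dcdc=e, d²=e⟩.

An element z ∈ Z(G) iff z commutes with every generator.
For example e is central: e·c = c = c·e; e·d = d = d·e.
Whereas c ∉ Z(G) since c·d = cd ≠ c¹⁴d = d·c.
Checking each of the 30 elements this way gives Z(G) = {e}, of order 1.

Answer: {e}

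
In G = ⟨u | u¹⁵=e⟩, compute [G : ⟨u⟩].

First find ord(u) by computing successive powers:
  u¹ = u, u² = u², u³ = u³, u⁴ = u⁴, u⁵ = u⁵, u⁶ = u⁶, u⁷ = u⁷, u⁸ = u⁸, u⁹ = u⁹, u¹⁰ = u¹⁰, u¹¹ = u¹¹, u¹² = u¹², u¹³ = u¹³, u¹⁴ = u¹⁴, u¹⁵ = e.
So |⟨u⟩| = ord(u) = 15. With |G| = 15, by Lagrange [G : ⟨u⟩] = 15/15 = 1.

Answer: 1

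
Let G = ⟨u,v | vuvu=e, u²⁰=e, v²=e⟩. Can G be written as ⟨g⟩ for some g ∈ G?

Every cyclic group is abelian. But u·v = uv while v·u = u¹⁹v, so u·v ≠ v·u and G is not abelian. Hence G is not cyclic.

Answer: No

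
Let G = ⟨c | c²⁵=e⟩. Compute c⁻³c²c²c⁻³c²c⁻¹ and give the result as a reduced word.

Multiply left to right, reducing at each step:
  (c²²) · c² = c²⁴
  (c²⁴) · c² = c
  c · c⁻³ = c²³
  (c²³) · c² = e
  e · c⁻¹ = c²⁴

Answer: c²⁴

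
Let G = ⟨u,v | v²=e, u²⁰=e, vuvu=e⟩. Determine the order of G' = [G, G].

G' = [G, G] is generated by all commutators. The generator-pair commutators are: [u, v] = u².
The subgroup they normally generate is {e, u², u⁴, u⁶, u⁸, u¹⁰, u¹², u¹⁴, u¹⁶, u¹⁸}, of order 10.
Check: |G/G'| = 40/10 = 4 is the order of the abelianisation.

Answer: 10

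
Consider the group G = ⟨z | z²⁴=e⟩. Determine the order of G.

G is generated by a single element, so G is cyclic. The relator gives z²⁴ = e and no smaller power is forced to be e, so the 24 powers {e, z, z², z³, z⁴, z⁵, z⁶, z⁷, z⁸, z⁹, z²², z²³, z²¹, z²⁰, z¹², z¹³, z¹¹, z¹⁰, z¹⁴, z¹⁵, z¹⁶, z¹⁷, z¹⁸, z¹⁹} are distinct. Hence |G| = 24.

Answer: 24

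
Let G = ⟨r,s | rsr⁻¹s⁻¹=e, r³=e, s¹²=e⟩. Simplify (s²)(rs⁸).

Compute (s²) · (rs⁸) by multiplying left to right and reducing via the relations at each step:
  (s²) · r = rs²
  (rs²) · s⁸ = rs¹⁰

Answer: rs¹⁰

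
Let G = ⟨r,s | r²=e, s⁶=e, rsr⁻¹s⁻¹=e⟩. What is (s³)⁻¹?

The order of (s³) is 2 (smallest k with (s³)ᵏ = e), so (s³)⁻¹ = (s³)¹ = s³.
Check: (s³) · (s³) → (s³) · s³ = e, giving e as required.

Answer: s³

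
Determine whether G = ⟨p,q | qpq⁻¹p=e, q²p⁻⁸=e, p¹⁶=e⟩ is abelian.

p·q = pq but q·p = p⁷q⁻¹, so p·q ≠ q·p and G is not abelian.

Answer: No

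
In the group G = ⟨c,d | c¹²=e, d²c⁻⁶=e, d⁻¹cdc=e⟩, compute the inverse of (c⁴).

The order of (c⁴) is 3 (smallest k with (c⁴)ᵏ = e), so (c⁴)⁻¹ = (c⁴)² = c⁸.
Check: (c⁴) · (c⁸) → (c⁴) · c⁸ = e, giving e as required.

Answer: c⁸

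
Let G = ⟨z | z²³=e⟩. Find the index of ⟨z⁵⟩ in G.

First find ord(z⁵) by computing successive powers:
  (z⁵)¹ = z⁵, (z⁵)² = z¹⁰, (z⁵)³ = z¹⁵, (z⁵)⁴ = z²⁰, (z⁵)⁵ = z², (z⁵)⁶ = z⁷, (z⁵)⁷ = z¹², (z⁵)⁸ = z¹⁷, (z⁵)⁹ = z²², (z⁵)¹⁰ = z⁴, (z⁵)¹¹ = z⁹, (z⁵)¹² = z¹⁴, (z⁵)¹³ = z¹⁹, (z⁵)¹⁴ = z, (z⁵)¹⁵ = z⁶, (z⁵)¹⁶ = z¹¹, (z⁵)¹⁷ = z¹⁶, (z⁵)¹⁸ = z²¹, (z⁵)¹⁹ = z³, (z⁵)²⁰ = z⁸, (z⁵)²¹ = z¹³, (z⁵)²² = z¹⁸, (z⁵)²³ = e.
So |⟨z⁵⟩| = ord(z⁵) = 23. With |G| = 23, by Lagrange [G : ⟨z⁵⟩] = 23/23 = 1.

Answer: 1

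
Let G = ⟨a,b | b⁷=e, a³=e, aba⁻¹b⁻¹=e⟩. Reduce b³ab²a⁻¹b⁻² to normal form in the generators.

Multiply left to right, reducing at each step:
  (b³) · a = ab³
  (ab³) · b² = ab⁵
  (ab⁵) · a⁻¹ = b⁵
  (b⁵) · b⁻² = b³

Answer: b³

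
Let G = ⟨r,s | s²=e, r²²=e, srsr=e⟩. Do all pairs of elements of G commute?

r·s = rs but s·r = r²¹s, so r·s ≠ s·r and G is not abelian.

Answer: No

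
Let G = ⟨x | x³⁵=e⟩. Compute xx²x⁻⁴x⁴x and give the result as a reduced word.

Multiply left to right, reducing at each step:
  x · x² = x³
  (x³) · x⁻⁴ = x³⁴
  (x³⁴) · x⁴ = x³
  (x³) · x = x⁴

Answer: x⁴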